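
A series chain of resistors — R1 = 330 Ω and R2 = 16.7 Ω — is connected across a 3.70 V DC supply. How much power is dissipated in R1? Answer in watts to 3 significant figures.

0.0376 W

Every series element carries the same I. Get I from the total resistance, then P = I² × R1.
R_total = 330 + 16.7 = 346.7 Ω
I = V / R_total = 3.70 / 346.7 = 0.01067 A
P_R1 = I² × R1 = (0.01067)² × 330 = 0.03758 W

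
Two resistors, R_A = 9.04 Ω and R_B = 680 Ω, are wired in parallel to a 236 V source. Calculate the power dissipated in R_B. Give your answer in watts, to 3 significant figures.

Parallel branches share the same voltage; P = V²/R gives the branch power in one step.
P_R_B = V² / R_B = (236)² / 680 Ω = 81.91 W

81.9 W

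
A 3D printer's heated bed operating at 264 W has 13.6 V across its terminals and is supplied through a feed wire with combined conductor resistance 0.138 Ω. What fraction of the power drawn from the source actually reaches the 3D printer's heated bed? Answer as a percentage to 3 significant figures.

I = P / V = 264 / 13.6 = 19.41 A through the feed wire.
P_line = I² R_line = (19.41)² × 0.138 = 52.00 W
P_source = P_load + P_line = 264.0 + 52.00 = 316.0 W
η = P_load / P_source = 264.0 / 316.0 = 0.8354

83.5 %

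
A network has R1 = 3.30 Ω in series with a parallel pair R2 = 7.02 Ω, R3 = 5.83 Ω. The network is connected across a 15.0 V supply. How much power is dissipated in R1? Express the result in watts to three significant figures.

Reduce the parallel pair to R_p first; the network is then a simple series string.
R_p = (7.02×5.83)/(7.02+5.83) = 3.185 Ω
R_total = 3.30 + 3.185 = 6.485 Ω
I = V / R_total = 15.0 / 6.485 = 2.313 A
The full supply current passes through R1: P = I²R.
P_R1 = (2.313)² × 3.30 = 17.66 W

17.7 W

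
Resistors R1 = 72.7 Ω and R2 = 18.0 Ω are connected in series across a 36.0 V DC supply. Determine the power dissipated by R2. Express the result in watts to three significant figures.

The current is common to all series resistors; compute it, then apply P = I²R for the target.
R_total = 72.7 + 18.0 = 90.70 Ω
I = V / R_total = 36.0 / 90.70 = 0.3969 A
P_R2 = I² × R2 = (0.3969)² × 18.0 = 2.836 W

2.84 W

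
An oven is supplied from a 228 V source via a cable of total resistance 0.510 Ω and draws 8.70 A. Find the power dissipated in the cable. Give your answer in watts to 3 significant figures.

38.6 W

Only the current and the line resistance are needed for the I²R loss.
The cable carries the full 8.70 A.
P_line = I² R_line = (8.700)² × 0.510 = 38.60 W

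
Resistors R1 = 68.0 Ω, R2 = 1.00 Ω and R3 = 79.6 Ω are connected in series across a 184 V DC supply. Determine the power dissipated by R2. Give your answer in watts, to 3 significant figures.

1.53 W

Series elements share the same current, so find I first, then use P = I²R.
R_total = 68.0 + 1.00 + 79.6 = 148.6 Ω
I = V / R_total = 184 / 148.6 = 1.238 A
P_R2 = I² × R2 = (1.238)² × 1.00 = 1.533 W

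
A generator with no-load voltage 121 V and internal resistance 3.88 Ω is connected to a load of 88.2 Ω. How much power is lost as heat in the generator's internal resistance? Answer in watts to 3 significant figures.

The internal resistance carries the same current as the load; P_int = I²r.
I = ε / (r + R) = 121 / (3.88 + 88.2) = 1.314 A
P_int = I² r = (1.314)² × 3.88 = 6.700 W

6.70 W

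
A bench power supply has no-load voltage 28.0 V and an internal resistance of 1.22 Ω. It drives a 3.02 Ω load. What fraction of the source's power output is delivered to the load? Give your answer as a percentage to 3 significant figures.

71.2 %

The source delivers εI, of which I²R reaches the load and I²r is lost; since I is common, η = R/(R+r).
η = R / (R + r) = 3.02 / (3.02 + 1.22) = 0.7123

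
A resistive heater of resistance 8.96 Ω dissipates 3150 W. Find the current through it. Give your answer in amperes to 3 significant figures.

From P = V I = I²R = V²/R, with the two given quantities we get I = √(P / R).
I = √(3150 / 8.96) = 18.75 A

18.8 A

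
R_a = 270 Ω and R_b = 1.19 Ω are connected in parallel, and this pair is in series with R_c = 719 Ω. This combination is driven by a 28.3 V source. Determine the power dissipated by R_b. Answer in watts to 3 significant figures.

0.00182 W

Reduce the parallel combination to a single R_p; the circuit then becomes R_p in series with the remaining resistor.
R_p = (270×1.19)/(270+1.19) = 1.185 Ω
R_total = R_p + 719 = 1.185 + 719 = 720.2 Ω
I = V / R_total = 28.3 / 720.2 = 0.03930 A
Voltage across the parallel pair: V_p = I × R_p = 0.03930 × 1.185 = 0.04656 V
Use P = V²/R for R_b with V = V_p.
P_R_b = (0.04656)² / 1.19 = 0.001821 W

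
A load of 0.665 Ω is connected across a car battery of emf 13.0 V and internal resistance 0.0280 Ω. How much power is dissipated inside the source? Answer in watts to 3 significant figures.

9.85 W

The source's internal resistance is just another series element carrying I; its dissipation is I²r.
I = ε / (r + R) = 13.0 / (0.0280 + 0.665) = 18.76 A
P_int = I² r = (18.76)² × 0.0280 = 9.853 W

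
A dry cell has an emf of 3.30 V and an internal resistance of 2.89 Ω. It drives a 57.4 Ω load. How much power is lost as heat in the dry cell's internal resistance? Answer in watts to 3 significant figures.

The internal resistance carries the same current as the load; P_int = I²r.
I = ε / (r + R) = 3.30 / (2.89 + 57.4) = 0.05474 A
P_int = I² r = (0.05474)² × 2.89 = 0.008658 W

0.00866 W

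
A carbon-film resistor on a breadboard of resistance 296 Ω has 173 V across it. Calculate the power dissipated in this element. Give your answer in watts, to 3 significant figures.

101 W

V and R are stated; P = V²/R avoids computing the current.
P = (173 V)² / 296 Ω = 101.1 W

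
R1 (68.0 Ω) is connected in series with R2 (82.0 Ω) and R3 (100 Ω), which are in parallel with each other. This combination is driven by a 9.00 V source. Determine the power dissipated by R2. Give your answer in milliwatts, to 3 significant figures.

157 mW

First combine the parallel branches into one equivalent R_p, then R1 + R_p is a series pair.
R_p = (82.0×100)/(82.0+100) = 45.05 Ω
R_total = 68.0 + 45.05 = 113.1 Ω
I = V / R_total = 9.00 / 113.1 = 0.07961 A
Voltage across the parallel pair: V_p = I × R_p = 0.07961 × 45.05 = 3.587 V
With V_p across R2, its power is V_p²/R2.
P_R2 = (3.587)² / 82.0 = 0.1569 W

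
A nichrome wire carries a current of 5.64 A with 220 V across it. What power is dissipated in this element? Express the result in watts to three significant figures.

1240 W

V and I are known directly — P = V I, no intermediate step needed.
P = 220 V × 5.640 A = 1241 W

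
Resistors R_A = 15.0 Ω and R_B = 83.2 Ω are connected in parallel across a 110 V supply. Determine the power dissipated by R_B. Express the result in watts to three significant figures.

Every branch has 110 V across it, so for R_B the power is simply V²/R.
P_R_B = V² / R_B = (110)² / 83.2 Ω = 145.4 W

145 W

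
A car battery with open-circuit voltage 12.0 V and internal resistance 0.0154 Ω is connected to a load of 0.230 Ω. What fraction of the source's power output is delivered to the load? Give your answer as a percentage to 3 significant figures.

93.7 %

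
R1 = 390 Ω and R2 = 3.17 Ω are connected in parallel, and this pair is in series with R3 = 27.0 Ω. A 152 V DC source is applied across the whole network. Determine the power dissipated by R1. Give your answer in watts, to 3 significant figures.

Combine R1 and R2 into their parallel equivalent first, reducing the network to two series resistors.
R_p = (390×3.17)/(390+3.17) = 3.144 Ω
R_total = R_p + 27.0 = 3.144 + 27.0 = 30.14 Ω
I = V / R_total = 152 / 30.14 = 5.042 A
Voltage across the parallel pair: V_p = I × R_p = 5.042 × 3.144 = 15.86 V
R1 has V_p across it, so P = V_p²/R1.
P_R1 = (15.86)² / 390 = 0.6446 W

0.645 W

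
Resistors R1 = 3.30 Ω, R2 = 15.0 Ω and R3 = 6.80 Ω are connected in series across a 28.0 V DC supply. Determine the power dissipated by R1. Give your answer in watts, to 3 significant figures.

4.11 W

In a series string the same current flows through every resistor — find that current, then P = I²R for the one we want.
R_total = 3.30 + 15.0 + 6.80 = 25.10 Ω
I = V / R_total = 28.0 / 25.10 = 1.116 A
P_R1 = I² × R1 = (1.116)² × 3.30 = 4.107 W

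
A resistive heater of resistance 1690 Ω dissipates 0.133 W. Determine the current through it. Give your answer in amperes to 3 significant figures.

Rearranging the power relation for the two known quantities gives I = √(P / R).
I = √(0.133 / 1690) = 0.008871 A

0.00887 A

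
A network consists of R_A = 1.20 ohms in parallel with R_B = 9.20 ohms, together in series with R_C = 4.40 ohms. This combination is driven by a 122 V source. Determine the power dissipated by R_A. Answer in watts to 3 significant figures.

469 W

Reduce the parallel combination to a single R_p; the circuit then becomes R_p in series with the remaining resistor.
R_p = (1.20×9.20)/(1.20+9.20) = 1.062 Ω
R_total = R_p + 4.40 = 1.062 + 4.40 = 5.462 Ω
I = V / R_total = 122 / 5.462 = 22.34 A
Voltage across the parallel pair: V_p = I × R_p = 22.34 × 1.062 = 23.71 V
Use P = V²/R for R_A with V = V_p.
P_R_A = (23.71)² / 1.20 = 468.6 W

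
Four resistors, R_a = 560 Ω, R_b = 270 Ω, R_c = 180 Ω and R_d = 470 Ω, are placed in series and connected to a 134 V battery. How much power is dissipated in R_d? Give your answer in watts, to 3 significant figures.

Since the resistors are in series they all carry the loop current I = V/R_total; the power in any one is I²R.
R_total = 560 + 270 + 180 + 470 = 1480 Ω
I = V / R_total = 134 / 1480 = 0.09054 A
P_R_d = I² × R_d = (0.09054)² × 470 = 3.853 W

3.85 W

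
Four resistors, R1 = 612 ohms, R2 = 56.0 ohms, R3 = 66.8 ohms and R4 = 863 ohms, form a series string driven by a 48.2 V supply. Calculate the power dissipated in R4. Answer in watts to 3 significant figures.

Series elements share the same current, so find I first, then use P = I²R.
R_total = 612 + 56.0 + 66.8 + 863 = 1598 Ω
I = V / R_total = 48.2 / 1598 = 0.03017 A
P_R4 = I² × R4 = (0.03017)² × 863 = 0.7853 W

0.785 W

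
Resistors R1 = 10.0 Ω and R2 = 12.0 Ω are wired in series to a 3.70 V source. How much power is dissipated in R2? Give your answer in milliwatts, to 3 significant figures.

339 mW

In a series string the same current flows through every resistor — find that current, then P = I²R for the one we want.
R_total = 10.0 + 12.0 = 22.00 Ω
I = V / R_total = 3.70 / 22.00 = 0.1682 A
P_R2 = I² × R2 = (0.1682)² × 12.0 = 0.3394 W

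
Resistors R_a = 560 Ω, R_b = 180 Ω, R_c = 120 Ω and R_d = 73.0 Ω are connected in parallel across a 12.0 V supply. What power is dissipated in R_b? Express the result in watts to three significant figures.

0.800 W

The supply voltage appears across each parallel branch — just use P = V²/R_b.
P_R_b = V² / R_b = (12.0)² / 180 Ω = 0.8000 W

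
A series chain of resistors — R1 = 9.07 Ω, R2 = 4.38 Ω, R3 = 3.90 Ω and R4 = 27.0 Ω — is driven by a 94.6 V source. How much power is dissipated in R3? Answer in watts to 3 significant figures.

17.7 W

In a series string the same current flows through every resistor — find that current, then P = I²R for the one we want.
R_total = 9.07 + 4.38 + 3.90 + 27.0 = 44.35 Ω
I = V / R_total = 94.6 / 44.35 = 2.133 A
P_R3 = I² × R3 = (2.133)² × 3.90 = 17.74 W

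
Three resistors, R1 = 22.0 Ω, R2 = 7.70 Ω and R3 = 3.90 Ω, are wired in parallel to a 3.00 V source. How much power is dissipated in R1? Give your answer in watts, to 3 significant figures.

0.409 W

Every branch has 3.00 V across it, so for R1 the power is simply V²/R.
P_R1 = V² / R1 = (3.00)² / 22.0 Ω = 0.4091 W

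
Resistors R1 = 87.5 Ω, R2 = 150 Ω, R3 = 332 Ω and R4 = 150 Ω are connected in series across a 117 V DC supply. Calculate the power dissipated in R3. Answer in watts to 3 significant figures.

Series elements share the same current, so find I first, then use P = I²R.
R_total = 87.5 + 150 + 332 + 150 = 719.5 Ω
I = V / R_total = 117 / 719.5 = 0.1626 A
P_R3 = I² × R3 = (0.1626)² × 332 = 8.779 W

8.78 W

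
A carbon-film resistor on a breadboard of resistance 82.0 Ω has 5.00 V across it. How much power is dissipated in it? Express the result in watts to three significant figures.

0.305 W

Voltage and resistance are given, so P = V²/R is the one-step route.
P = (5.00 V)² / 82.0 Ω = 0.3049 W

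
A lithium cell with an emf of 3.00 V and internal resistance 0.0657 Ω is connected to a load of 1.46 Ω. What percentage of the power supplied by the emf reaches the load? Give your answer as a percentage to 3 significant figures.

The source delivers εI, of which I²R reaches the load and I²r is lost; since I is common, η = R/(R+r).
η = R / (R + r) = 1.46 / (1.46 + 0.0657) = 0.9569

95.7 %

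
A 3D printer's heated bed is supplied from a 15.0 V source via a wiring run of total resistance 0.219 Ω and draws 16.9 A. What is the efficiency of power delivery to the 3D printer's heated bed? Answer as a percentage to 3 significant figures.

75.3 %

The wiring run carries the full 16.9 A.
P_line = I² R_line = (16.90)² × 0.219 = 62.55 W
P_source = V I = 15.0 × 16.90 = 253.5 W; P_load = 191.0 W
η = P_load / P_source = 191.0 / 253.5 = 0.7533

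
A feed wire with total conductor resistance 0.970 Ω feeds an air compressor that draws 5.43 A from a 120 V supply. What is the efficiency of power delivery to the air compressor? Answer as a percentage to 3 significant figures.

95.6 %

The feed wire carries the full 5.43 A.
P_line = I² R_line = (5.430)² × 0.970 = 28.60 W
P_source = V I = 120 × 5.430 = 651.6 W; P_load = 623.0 W
η = P_load / P_source = 623.0 / 651.6 = 0.9561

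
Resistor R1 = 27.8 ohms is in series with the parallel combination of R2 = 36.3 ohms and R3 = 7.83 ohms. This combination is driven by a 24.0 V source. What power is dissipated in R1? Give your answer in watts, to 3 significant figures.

13.7 W

Replace R2 and R3 with their parallel equivalent so the circuit becomes R1 in series with R_p.
R_p = (36.3×7.83)/(36.3+7.83) = 6.441 Ω
R_total = 27.8 + 6.441 = 34.24 Ω
I = V / R_total = 24.0 / 34.24 = 0.7009 A
The full supply current passes through R1: P = I²R.
P_R1 = (0.7009)² × 27.8 = 13.66 W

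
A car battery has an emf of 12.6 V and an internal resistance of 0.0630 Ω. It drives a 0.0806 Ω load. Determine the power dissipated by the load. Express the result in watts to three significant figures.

621 W

Find the circuit current first, then P = I²R for the load (series elements share I).
I = ε / (r + R) = 12.6 / (0.0630 + 0.0806) = 87.74 A
P_load = I² R = (87.74)² × 0.0806 = 620.5 W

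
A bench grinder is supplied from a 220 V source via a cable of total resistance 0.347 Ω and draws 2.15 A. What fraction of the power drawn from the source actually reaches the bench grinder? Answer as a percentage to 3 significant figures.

The cable carries the full 2.15 A.
P_line = I² R_line = (2.150)² × 0.347 = 1.604 W
P_source = V I = 220 × 2.150 = 473.0 W; P_load = 471.4 W
η = P_load / P_source = 471.4 / 473.0 = 0.9966

99.7 %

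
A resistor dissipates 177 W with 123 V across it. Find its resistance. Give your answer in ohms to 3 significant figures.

Inverting the appropriate power form: R = V² / P.
R = (123)² / 177 = 85.47 Ω

85.5 Ω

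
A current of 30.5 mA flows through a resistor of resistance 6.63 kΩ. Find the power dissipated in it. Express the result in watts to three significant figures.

6.17 W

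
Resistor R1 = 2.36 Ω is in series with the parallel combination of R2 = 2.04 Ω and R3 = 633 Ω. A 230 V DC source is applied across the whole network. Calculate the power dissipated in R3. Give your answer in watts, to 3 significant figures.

17.9 W

Replace R2 and R3 with their parallel equivalent so the circuit becomes R1 in series with R_p.
R_p = (2.04×633)/(2.04+633) = 2.033 Ω
R_total = 2.36 + 2.033 = 4.393 Ω
I = V / R_total = 230 / 4.393 = 52.35 A
Voltage across the parallel pair: V_p = I × R_p = 52.35 × 2.033 = 106.5 V
R3 sees V_p directly, so P = V_p² / R3.
P_R3 = (106.5)² / 633 = 17.90 W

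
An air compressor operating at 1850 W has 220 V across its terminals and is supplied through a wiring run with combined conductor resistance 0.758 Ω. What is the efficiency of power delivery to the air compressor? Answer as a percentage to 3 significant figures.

97.2 %

I = P / V = 1850 / 220 = 8.409 A through the wiring run.
P_line = I² R_line = (8.409)² × 0.758 = 53.60 W
P_source = P_load + P_line = 1850 + 53.60 = 1904 W
η = P_load / P_source = 1850 / 1904 = 0.9718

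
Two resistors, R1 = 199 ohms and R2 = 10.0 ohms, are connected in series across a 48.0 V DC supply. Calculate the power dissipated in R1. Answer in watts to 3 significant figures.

10.5 W

Every series element carries the same I. Get I from the total resistance, then P = I² × R1.
R_total = 199 + 10.0 = 209.0 Ω
I = V / R_total = 48.0 / 209.0 = 0.2297 A
P_R1 = I² × R1 = (0.2297)² × 199 = 10.50 W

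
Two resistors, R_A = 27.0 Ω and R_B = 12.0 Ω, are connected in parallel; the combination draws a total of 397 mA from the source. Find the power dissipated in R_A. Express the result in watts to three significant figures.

Only the total current is stated, so first find the parallel equivalent to get the voltage across the combination.
1/R_eq = 1/27.0 + 1/12.0 ⇒ R_eq = 8.308 Ω
V = I_total × R_eq = 0.3970 × 8.308 = 3.298 V
P_R_A = V² / R_A = (3.298)² / 27.0 = 0.4029 W

0.403 W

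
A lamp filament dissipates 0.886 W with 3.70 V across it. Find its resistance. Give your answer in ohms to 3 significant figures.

15.5 Ω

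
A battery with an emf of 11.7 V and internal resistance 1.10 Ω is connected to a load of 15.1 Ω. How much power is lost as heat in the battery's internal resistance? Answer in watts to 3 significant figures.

0.574 W

The internal resistance carries the same current as the load; P_int = I²r.
I = ε / (r + R) = 11.7 / (1.10 + 15.1) = 0.7222 A
P_int = I² r = (0.7222)² × 1.10 = 0.5738 W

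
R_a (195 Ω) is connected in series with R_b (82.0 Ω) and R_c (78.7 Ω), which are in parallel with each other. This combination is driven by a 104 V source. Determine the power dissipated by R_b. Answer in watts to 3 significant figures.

3.85 W

Reduce the parallel pair to R_p first; the network is then a simple series string.
R_p = (82.0×78.7)/(82.0+78.7) = 40.16 Ω
R_total = 195 + 40.16 = 235.2 Ω
I = V / R_total = 104 / 235.2 = 0.4423 A
Voltage across the parallel pair: V_p = I × R_p = 0.4423 × 40.16 = 17.76 V
R_b sees V_p directly, so P = V_p² / R_b.
P_R_b = (17.76)² / 82.0 = 3.847 W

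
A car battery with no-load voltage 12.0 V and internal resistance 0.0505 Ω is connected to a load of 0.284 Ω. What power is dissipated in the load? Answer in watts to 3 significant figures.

The internal resistance and the load are in series, so the same I flows through both; get I from ε/(r+R), then I²R for the load.
I = ε / (r + R) = 12.0 / (0.0505 + 0.284) = 35.87 A
P_load = I² R = (35.87)² × 0.284 = 365.5 W

366 W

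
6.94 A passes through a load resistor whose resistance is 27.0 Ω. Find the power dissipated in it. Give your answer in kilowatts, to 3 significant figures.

1.30 kW

The current through and the resistance of the element are both given; use P = I²R.
P = (6.940 A)² × 27.0 Ω = 1300 W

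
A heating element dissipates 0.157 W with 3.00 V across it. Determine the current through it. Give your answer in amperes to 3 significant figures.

0.0523 A

From P = V I = I²R = V²/R, with the two given quantities we get I = P / V.
I = 0.157 / 3.00 = 0.05233 A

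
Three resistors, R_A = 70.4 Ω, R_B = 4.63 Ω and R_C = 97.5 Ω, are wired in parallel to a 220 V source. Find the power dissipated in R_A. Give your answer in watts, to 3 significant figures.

R_A sits directly across the source, so P = V²/R with V = 220 V.
P_R_A = V² / R_A = (220)² / 70.4 Ω = 687.5 W

688 W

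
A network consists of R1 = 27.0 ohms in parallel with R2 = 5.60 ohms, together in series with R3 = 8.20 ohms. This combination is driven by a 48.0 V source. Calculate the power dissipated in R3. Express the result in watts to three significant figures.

Reduce the parallel combination to a single R_p; the circuit then becomes R_p in series with the remaining resistor.
R_p = (27.0×5.60)/(27.0+5.60) = 4.638 Ω
R_total = R_p + 8.20 = 4.638 + 8.20 = 12.84 Ω
I = V / R_total = 48.0 / 12.84 = 3.739 A
R3 is the series element, so its power is I²R.
P_R3 = (3.739)² × 8.20 = 114.6 W

115 W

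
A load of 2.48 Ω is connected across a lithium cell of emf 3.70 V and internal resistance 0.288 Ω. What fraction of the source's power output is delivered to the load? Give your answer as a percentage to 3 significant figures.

89.6 %

Efficiency is P_load / P_total. With a series r and R sharing the same I, P = I²R for each, so η = R/(R+r).
η = R / (R + r) = 2.48 / (2.48 + 0.288) = 0.8960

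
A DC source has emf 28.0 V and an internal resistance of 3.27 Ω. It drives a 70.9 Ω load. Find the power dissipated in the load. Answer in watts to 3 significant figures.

The internal resistance and the load are in series, so the same I flows through both; get I from ε/(r+R), then I²R for the load.
I = ε / (r + R) = 28.0 / (3.27 + 70.9) = 0.3775 A
P_load = I² R = (0.3775)² × 70.9 = 10.10 W

10.1 W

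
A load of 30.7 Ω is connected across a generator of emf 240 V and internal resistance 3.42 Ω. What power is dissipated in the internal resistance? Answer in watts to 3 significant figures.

169 W

The internal resistance carries the same current as the load; P_int = I²r.
I = ε / (r + R) = 240 / (3.42 + 30.7) = 7.034 A
P_int = I² r = (7.034)² × 3.42 = 169.2 W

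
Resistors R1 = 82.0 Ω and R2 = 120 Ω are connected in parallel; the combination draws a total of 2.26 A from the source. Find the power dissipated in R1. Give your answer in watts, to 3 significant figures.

Parallel branches share V, not I — compute V via R_eq, then use V²/R for the target branch.
1/R_eq = 1/82.0 + 1/120 ⇒ R_eq = 48.71 Ω
V = I_total × R_eq = 2.260 × 48.71 = 110.1 V
P_R1 = V² / R1 = (110.1)² / 82.0 = 147.8 W

148 W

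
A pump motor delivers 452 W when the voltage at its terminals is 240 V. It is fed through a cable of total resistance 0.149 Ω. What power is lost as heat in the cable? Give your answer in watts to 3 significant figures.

0.528 W

The cable is a series resistance carrying the load current; its dissipation is I²R_line.
I = P / V = 452 / 240 = 1.883 A through the cable.
P_line = I² R_line = (1.883)² × 0.149 = 0.5285 W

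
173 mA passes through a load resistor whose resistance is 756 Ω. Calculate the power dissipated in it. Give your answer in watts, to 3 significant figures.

22.6 W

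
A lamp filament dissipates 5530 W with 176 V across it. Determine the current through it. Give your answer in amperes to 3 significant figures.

31.4 A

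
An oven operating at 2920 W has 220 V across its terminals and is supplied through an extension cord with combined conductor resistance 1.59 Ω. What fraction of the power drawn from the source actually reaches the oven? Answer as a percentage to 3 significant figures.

91.2 %

I = P / V = 2920 / 220 = 13.27 A through the extension cord.
P_line = I² R_line = (13.27)² × 1.59 = 280.1 W
P_source = P_load + P_line = 2920 + 280.1 = 3200 W
η = P_load / P_source = 2920 / 3200 = 0.9125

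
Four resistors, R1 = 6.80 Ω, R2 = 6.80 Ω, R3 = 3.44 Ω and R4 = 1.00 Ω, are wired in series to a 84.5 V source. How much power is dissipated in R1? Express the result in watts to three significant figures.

Every series element carries the same I. Get I from the total resistance, then P = I² × R1.
R_total = 6.80 + 6.80 + 3.44 + 1.00 = 18.04 Ω
I = V / R_total = 84.5 / 18.04 = 4.684 A
P_R1 = I² × R1 = (4.684)² × 6.80 = 149.2 W

149 W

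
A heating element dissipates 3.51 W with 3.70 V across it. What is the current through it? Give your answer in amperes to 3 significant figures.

0.949 A

Inverting the appropriate power form: I = P / V.
I = 3.51 / 3.70 = 0.9486 A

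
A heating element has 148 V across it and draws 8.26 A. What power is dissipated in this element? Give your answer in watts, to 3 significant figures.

1220 W

With V and I both given, power follows immediately from P = V I.
P = 148 V × 8.260 A = 1222 W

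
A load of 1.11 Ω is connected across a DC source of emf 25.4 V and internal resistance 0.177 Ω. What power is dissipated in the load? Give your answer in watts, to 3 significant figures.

432 W

Find the circuit current first, then P = I²R for the load (series elements share I).
I = ε / (r + R) = 25.4 / (0.177 + 1.11) = 19.74 A
P_load = I² R = (19.74)² × 1.11 = 432.3 W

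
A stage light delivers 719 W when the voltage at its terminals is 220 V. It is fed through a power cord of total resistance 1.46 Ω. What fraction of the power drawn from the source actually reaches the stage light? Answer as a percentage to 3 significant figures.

I = P / V = 719 / 220 = 3.268 A through the power cord.
P_line = I² R_line = (3.268)² × 1.46 = 15.59 W
P_source = P_load + P_line = 719.0 + 15.59 = 734.6 W
η = P_load / P_source = 719.0 / 734.6 = 0.9788

97.9 %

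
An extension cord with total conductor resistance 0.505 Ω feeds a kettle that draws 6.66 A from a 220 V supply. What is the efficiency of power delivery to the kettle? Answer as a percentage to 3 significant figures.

The extension cord carries the full 6.66 A.
P_line = I² R_line = (6.660)² × 0.505 = 22.40 W
P_source = V I = 220 × 6.660 = 1465 W; P_load = 1443 W
η = P_load / P_source = 1443 / 1465 = 0.9847

98.5 %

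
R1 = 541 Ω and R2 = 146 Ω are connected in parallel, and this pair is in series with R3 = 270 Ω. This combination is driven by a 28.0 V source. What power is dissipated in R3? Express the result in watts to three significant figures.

Combine R1 and R2 into their parallel equivalent first, reducing the network to two series resistors.
R_p = (541×146)/(541+146) = 115.0 Ω
R_total = R_p + 270 = 115.0 + 270 = 385.0 Ω
I = V / R_total = 28.0 / 385.0 = 0.07273 A
All the supply current flows through R3; use P = I²R3.
P_R3 = (0.07273)² × 270 = 1.428 W

1.43 W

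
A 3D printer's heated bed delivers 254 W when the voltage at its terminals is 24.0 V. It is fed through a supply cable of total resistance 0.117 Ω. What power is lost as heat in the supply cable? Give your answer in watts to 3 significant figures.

13.1 W

The supply cable and load are in series, so the same current flows in both; the loss is I²R_line.
I = P / V = 254 / 24.0 = 10.58 A through the supply cable.
P_line = I² R_line = (10.58)² × 0.117 = 13.10 W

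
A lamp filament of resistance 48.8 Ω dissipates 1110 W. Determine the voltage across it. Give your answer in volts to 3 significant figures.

233 V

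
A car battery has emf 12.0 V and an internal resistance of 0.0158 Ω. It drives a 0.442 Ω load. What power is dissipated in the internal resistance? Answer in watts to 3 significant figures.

The internal resistance carries the same current as the load; P_int = I²r.
I = ε / (r + R) = 12.0 / (0.0158 + 0.442) = 26.21 A
P_int = I² r = (26.21)² × 0.0158 = 10.86 W

10.9 W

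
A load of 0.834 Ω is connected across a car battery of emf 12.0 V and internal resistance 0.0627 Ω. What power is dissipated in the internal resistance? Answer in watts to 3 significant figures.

Internal loss is I²r, with I set by the total series resistance r+R.
I = ε / (r + R) = 12.0 / (0.0627 + 0.834) = 13.38 A
P_int = I² r = (13.38)² × 0.0627 = 11.23 W

11.2 W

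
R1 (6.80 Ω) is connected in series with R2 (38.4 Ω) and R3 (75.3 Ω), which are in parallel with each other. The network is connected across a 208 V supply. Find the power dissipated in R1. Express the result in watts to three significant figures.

283 W

Reduce the parallel pair to R_p first; the network is then a simple series string.
R_p = (38.4×75.3)/(38.4+75.3) = 25.43 Ω
R_total = 6.80 + 25.43 = 32.23 Ω
I = V / R_total = 208 / 32.23 = 6.453 A
R1 carries the full series current, so P = I²R.
P_R1 = (6.453)² × 6.80 = 283.2 W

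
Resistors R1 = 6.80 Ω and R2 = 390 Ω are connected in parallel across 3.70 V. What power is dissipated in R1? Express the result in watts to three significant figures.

2.01 W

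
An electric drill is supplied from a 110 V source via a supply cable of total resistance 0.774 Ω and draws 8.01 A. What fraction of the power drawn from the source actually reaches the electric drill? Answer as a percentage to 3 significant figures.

The supply cable carries the full 8.01 A.
P_line = I² R_line = (8.010)² × 0.774 = 49.66 W
P_source = V I = 110 × 8.010 = 881.1 W; P_load = 831.4 W
η = P_load / P_source = 831.4 / 881.1 = 0.9436

94.4 %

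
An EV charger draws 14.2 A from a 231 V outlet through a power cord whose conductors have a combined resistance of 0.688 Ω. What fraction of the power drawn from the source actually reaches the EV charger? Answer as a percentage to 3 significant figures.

The power cord carries the full 14.2 A.
P_line = I² R_line = (14.20)² × 0.688 = 138.7 W
P_source = V I = 231 × 14.20 = 3280 W; P_load = 3141 W
η = P_load / P_source = 3141 / 3280 = 0.9577

95.8 %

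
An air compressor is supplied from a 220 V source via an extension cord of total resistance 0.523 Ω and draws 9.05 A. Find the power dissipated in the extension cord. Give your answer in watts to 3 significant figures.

42.8 W

The extension cord is a series resistance carrying the load current; its dissipation is I²R_line.
The extension cord carries the full 9.05 A.
P_line = I² R_line = (9.050)² × 0.523 = 42.84 W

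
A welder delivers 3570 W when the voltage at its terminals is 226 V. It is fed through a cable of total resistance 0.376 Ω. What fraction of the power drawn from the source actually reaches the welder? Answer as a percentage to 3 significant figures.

I = P / V = 3570 / 226 = 15.80 A through the cable.
P_line = I² R_line = (15.80)² × 0.376 = 93.82 W
P_source = P_load + P_line = 3570 + 93.82 = 3664 W
η = P_load / P_source = 3570 / 3664 = 0.9744

97.4 %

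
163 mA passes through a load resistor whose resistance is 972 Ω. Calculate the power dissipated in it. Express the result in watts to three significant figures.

25.8 W

Current and resistance are given, so P = I²R is the direct form.
P = (0.1630 A)² × 972 Ω = 25.83 W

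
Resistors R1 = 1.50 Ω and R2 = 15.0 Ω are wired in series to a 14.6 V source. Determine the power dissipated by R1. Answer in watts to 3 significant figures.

Series elements share the same current, so find I first, then use P = I²R.
R_total = 1.50 + 15.0 = 16.50 Ω
I = V / R_total = 14.6 / 16.50 = 0.8848 A
P_R1 = I² × R1 = (0.8848)² × 1.50 = 1.174 W

1.17 W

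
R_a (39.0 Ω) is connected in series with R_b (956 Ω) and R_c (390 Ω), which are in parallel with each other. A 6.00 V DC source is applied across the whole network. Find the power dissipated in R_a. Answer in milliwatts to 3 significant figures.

First combine the parallel branches into one equivalent R_p, then R_a + R_p is a series pair.
R_p = (956×390)/(956+390) = 277.0 Ω
R_total = 39.0 + 277.0 = 316.0 Ω
I = V / R_total = 6.00 / 316.0 = 0.01899 A
R_a carries the full series current, so P = I²R.
P_R_a = (0.01899)² × 39.0 = 0.01406 W

14.1 mW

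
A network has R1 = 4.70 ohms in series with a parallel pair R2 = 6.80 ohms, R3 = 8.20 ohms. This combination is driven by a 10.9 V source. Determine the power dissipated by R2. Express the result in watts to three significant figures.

Collapse R2‖R3 to a single equivalent, reducing the network to two series elements.
R_p = (6.80×8.20)/(6.80+8.20) = 3.717 Ω
R_total = 4.70 + 3.717 = 8.417 Ω
I = V / R_total = 10.9 / 8.417 = 1.295 A
Voltage across the parallel pair: V_p = I × R_p = 1.295 × 3.717 = 4.814 V
R2 is across V_p, so use P = V²/R for that branch.
P_R2 = (4.814)² / 6.80 = 3.408 W

3.41 W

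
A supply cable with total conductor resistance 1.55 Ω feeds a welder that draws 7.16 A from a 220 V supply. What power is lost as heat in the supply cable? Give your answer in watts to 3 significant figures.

Only the current and the line resistance are needed for the I²R loss.
The supply cable carries the full 7.16 A.
P_line = I² R_line = (7.160)² × 1.55 = 79.46 W

79.5 W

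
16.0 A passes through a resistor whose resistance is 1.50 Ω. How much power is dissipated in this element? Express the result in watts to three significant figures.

Knowing I and R, the power is just I²R — no need to find V first.
P = (16.00 A)² × 1.50 Ω = 384.0 W

384 W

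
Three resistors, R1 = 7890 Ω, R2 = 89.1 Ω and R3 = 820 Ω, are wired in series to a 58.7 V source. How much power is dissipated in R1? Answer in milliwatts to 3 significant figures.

351 mW

In a series string the same current flows through every resistor — find that current, then P = I²R for the one we want.
R_total = 7890 + 89.1 + 820 = 8799 Ω
I = V / R_total = 58.7 / 8799 = 0.006671 A
P_R1 = I² × R1 = (0.006671)² × 7890 = 0.3511 W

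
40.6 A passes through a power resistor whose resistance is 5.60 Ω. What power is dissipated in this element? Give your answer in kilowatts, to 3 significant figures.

9.23 kW

With I and R stated, P = I²R applies in one step.
P = (40.60 A)² × 5.60 Ω = 9231 W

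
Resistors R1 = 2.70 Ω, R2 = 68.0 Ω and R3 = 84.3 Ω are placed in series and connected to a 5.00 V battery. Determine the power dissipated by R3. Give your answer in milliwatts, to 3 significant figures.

87.7 mW

Series elements share the same current, so find I first, then use P = I²R.
R_total = 2.70 + 68.0 + 84.3 = 155.0 Ω
I = V / R_total = 5.00 / 155.0 = 0.03226 A
P_R3 = I² × R3 = (0.03226)² × 84.3 = 0.08772 W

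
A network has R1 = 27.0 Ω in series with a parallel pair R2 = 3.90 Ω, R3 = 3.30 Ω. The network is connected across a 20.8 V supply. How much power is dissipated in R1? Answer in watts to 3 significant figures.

14.1 W

Reduce the parallel pair to R_p first; the network is then a simple series string.
R_p = (3.90×3.30)/(3.90+3.30) = 1.788 Ω
R_total = 27.0 + 1.788 = 28.79 Ω
I = V / R_total = 20.8 / 28.79 = 0.7225 A
The full supply current passes through R1: P = I²R.
P_R1 = (0.7225)² × 27.0 = 14.10 W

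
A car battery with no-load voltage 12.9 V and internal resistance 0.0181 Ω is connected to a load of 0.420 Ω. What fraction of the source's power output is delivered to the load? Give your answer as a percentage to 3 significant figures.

95.9 %

η = P_load/(P_load+P_int) = I²R/(I²R+I²r) = R/(R+r) — the I² cancels for series elements.
η = R / (R + r) = 0.420 / (0.420 + 0.0181) = 0.9587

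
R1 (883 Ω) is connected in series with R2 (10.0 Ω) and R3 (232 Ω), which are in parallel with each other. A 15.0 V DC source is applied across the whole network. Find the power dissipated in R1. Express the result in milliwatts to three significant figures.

249 mW

Collapse R2‖R3 to a single equivalent, reducing the network to two series elements.
R_p = (10.0×232)/(10.0+232) = 9.587 Ω
R_total = 883 + 9.587 = 892.6 Ω
I = V / R_total = 15.0 / 892.6 = 0.01681 A
R1 carries the full series current, so P = I²R.
P_R1 = (0.01681)² × 883 = 0.2494 W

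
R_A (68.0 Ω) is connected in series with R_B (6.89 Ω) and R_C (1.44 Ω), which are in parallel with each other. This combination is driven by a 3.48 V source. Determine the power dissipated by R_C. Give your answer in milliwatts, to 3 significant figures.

2.49 mW

Reduce the parallel pair to R_p first; the network is then a simple series string.
R_p = (6.89×1.44)/(6.89+1.44) = 1.191 Ω
R_total = 68.0 + 1.191 = 69.19 Ω
I = V / R_total = 3.48 / 69.19 = 0.05030 A
Voltage across the parallel pair: V_p = I × R_p = 0.05030 × 1.191 = 0.05991 V
R_C is across V_p, so use P = V²/R for that branch.
P_R_C = (0.05991)² / 1.44 = 0.002492 W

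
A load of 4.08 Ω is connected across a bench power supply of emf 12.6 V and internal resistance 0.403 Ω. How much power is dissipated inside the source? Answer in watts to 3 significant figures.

3.18 W

The source's internal resistance is just another series element carrying I; its dissipation is I²r.
I = ε / (r + R) = 12.6 / (0.403 + 4.08) = 2.811 A
P_int = I² r = (2.811)² × 0.403 = 3.184 W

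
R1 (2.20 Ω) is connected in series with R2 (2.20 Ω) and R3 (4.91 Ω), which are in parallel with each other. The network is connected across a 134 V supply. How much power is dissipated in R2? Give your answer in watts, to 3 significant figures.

First combine the parallel branches into one equivalent R_p, then R1 + R_p is a series pair.
R_p = (2.20×4.91)/(2.20+4.91) = 1.519 Ω
R_total = 2.20 + 1.519 = 3.719 Ω
I = V / R_total = 134 / 3.719 = 36.03 A
Voltage across the parallel pair: V_p = I × R_p = 36.03 × 1.519 = 54.74 V
R2 is across V_p, so use P = V²/R for that branch.
P_R2 = (54.74)² / 2.20 = 1362 W

1360 W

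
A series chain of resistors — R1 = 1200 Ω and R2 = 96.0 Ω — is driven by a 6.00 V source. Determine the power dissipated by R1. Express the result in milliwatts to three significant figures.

The current is common to all series resistors; compute it, then apply P = I²R for the target.
R_total = 1200 + 96.0 = 1296 Ω
I = V / R_total = 6.00 / 1296 = 0.004630 A
P_R1 = I² × R1 = (0.004630)² × 1200 = 0.02572 W

25.7 mW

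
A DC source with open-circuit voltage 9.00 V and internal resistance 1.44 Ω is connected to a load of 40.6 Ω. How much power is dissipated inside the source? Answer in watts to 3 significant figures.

0.0660 W

The internal resistance carries the same current as the load; P_int = I²r.
I = ε / (r + R) = 9.00 / (1.44 + 40.6) = 0.2141 A
P_int = I² r = (0.2141)² × 1.44 = 0.06600 W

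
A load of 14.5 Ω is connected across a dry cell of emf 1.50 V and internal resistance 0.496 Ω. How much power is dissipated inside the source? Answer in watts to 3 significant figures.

The internal resistance carries the same current as the load; P_int = I²r.
I = ε / (r + R) = 1.50 / (0.496 + 14.5) = 0.1000 A
P_int = I² r = (0.1000)² × 0.496 = 0.004963 W

0.00496 W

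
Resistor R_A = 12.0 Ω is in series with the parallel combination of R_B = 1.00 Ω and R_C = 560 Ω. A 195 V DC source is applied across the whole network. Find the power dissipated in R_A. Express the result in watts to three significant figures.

2700 W

Collapse R_B‖R_C to a single equivalent, reducing the network to two series elements.
R_p = (1.00×560)/(1.00+560) = 0.9982 Ω
R_total = 12.0 + 0.9982 = 13.00 Ω
I = V / R_total = 195 / 13.00 = 15.00 A
R_A is in the main series path, so its power is I²R_A.
P_R_A = (15.00)² × 12.0 = 2701 W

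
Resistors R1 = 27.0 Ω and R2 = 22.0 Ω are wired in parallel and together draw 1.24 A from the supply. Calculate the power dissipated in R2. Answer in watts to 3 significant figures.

10.3 W

Only the total current is stated, so first find the parallel equivalent to get the voltage across the combination.
1/R_eq = 1/27.0 + 1/22.0 ⇒ R_eq = 12.12 Ω
V = I_total × R_eq = 1.240 × 12.12 = 15.03 V
P_R2 = V² / R2 = (15.03)² / 22.0 = 10.27 W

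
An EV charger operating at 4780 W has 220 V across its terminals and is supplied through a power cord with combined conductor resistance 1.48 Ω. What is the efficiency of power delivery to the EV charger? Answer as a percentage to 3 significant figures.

I = P / V = 4780 / 220 = 21.73 A through the power cord.
P_line = I² R_line = (21.73)² × 1.48 = 698.7 W
P_source = P_load + P_line = 4780 + 698.7 = 5479 W
η = P_load / P_source = 4780 / 5479 = 0.8725

87.2 %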